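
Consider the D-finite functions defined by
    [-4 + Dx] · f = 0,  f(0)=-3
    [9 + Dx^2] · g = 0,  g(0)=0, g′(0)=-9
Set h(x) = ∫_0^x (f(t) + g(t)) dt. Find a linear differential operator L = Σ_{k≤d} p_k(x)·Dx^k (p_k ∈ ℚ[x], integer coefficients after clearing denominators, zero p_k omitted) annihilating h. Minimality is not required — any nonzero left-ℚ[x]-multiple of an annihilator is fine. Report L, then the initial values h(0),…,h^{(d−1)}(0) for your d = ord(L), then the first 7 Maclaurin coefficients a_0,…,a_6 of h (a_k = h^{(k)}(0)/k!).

f: a_k = -3, -12, -24, -32, -32, -128/5, -256/15, …
g: a_k = 0, -9, 0, 27/2, 0, -243/40, 0, …
L₀ := lclm(L_f,L_g); ord L₀ ≤ 1+2.
Integrate: L := L₀·Dx.
L = -36·Dx + 9·Dx^2 - 4·Dx^3 + Dx^4  (order 4).
h: a_k = 0, -3, -21/2, -8, -37/8, -32/5, -1267/240, …
ICs: h(0) = 0, h′(0) = -3, h′′(0) = -21, h′′′(0) = -48.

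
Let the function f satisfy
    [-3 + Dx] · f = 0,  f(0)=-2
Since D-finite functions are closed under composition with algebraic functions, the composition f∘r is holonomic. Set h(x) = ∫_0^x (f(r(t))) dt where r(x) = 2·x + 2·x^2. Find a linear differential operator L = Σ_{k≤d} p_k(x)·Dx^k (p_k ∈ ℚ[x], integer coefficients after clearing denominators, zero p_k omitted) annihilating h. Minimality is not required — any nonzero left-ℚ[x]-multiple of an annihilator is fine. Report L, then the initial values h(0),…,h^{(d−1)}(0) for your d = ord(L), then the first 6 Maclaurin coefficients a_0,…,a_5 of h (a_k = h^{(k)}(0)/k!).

L = (-6 - 12·x)·Dx + Dx^2  (order 2).
h: a_k = 0, -2, -6, -16, -36, -72, …
ICs: h(0) = 0, h′(0) = -2.

f: a_k = -2, -6, -9, -9, -27/4, -81/20, …
L₀ from L_f via x↦r, Dx↦r'^{-1}Dx.
h=∫h₀ ⇒ L = L₀·Dx.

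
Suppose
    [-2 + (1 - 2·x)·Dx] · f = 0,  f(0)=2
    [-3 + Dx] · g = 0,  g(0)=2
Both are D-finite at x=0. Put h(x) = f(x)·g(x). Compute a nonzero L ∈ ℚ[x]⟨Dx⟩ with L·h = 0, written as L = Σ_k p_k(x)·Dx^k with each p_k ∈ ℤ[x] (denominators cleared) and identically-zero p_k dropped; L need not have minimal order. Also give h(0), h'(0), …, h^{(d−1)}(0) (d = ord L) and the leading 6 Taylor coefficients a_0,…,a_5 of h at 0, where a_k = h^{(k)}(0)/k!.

f: a_k = 2, 4, 8, 16, 32, 64, …
g: a_k = 2, 6, 9, 9, 27/4, 81/20, …
f·g: L₀ = L_f ⊗_s L_g, ord ≤ 1·1.
L = (5 - 6·x) + (-1 + 2·x)·Dx  (order 1).
h: a_k = 4, 20, 58, 134, 563/2, 5711/10, …
ICs: h(0) = 4.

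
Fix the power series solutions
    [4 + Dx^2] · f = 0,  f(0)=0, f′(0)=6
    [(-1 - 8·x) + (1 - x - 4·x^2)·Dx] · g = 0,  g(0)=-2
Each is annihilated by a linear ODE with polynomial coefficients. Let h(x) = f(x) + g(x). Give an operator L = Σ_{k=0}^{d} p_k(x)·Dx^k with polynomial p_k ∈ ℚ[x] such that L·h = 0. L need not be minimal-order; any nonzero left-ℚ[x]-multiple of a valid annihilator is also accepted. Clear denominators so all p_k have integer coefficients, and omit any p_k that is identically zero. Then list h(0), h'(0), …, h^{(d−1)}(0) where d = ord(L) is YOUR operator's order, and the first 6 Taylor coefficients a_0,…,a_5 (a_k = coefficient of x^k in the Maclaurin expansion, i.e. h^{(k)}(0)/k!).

f: a_k = 0, 6, 0, -4, 0, 4/5, …
g: a_k = -2, -2, -10, -18, -58, -130, …
f+g: L₀ = lclm(L_f,L_g), ord ≤ 2+1.
L = (-116 - 1008·x - 968·x^2 - 2688·x^3 - 640·x^4 - 1024·x^5) + (28 + 4·x - 8·x^2 - 200·x^3 - 480·x^4 - 384·x^5 - 512·x^6)·Dx + (-29 - 252·x - 242·x^2 - 672·x^3 - 160·x^4 - 256·x^5)·Dx^2 + (7 + x - 2·x^2 - 50·x^3 - 120·x^4 - 96·x^5 - 128·x^6)·Dx^3  (order 3).
h: a_k = -2, 4, -10, -22, -58, -646/5, …
ICs: h(0) = -2, h′(0) = 4, h′′(0) = -20.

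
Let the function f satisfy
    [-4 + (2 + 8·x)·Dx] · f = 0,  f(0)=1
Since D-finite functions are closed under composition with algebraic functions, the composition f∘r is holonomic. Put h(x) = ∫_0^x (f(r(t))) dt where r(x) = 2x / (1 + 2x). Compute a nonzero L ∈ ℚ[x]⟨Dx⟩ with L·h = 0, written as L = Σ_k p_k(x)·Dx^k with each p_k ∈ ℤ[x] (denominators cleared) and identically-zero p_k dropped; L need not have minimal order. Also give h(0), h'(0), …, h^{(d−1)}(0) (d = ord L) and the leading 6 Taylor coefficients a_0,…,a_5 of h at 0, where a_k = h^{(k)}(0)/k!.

f: a_k = 1, 2, -2, 4, -10, 28, …
Substitute x→r, Dx→(1/r')Dx; clear ⇒ L₀.
Integrate: L := L₀·Dx.
L = -4·Dx + (1 + 12·x + 20·x^2)·Dx^2  (order 2).
h: a_k = 0, 1, 2, -16/3, 20, -96, …
ICs: h(0) = 0, h′(0) = 1.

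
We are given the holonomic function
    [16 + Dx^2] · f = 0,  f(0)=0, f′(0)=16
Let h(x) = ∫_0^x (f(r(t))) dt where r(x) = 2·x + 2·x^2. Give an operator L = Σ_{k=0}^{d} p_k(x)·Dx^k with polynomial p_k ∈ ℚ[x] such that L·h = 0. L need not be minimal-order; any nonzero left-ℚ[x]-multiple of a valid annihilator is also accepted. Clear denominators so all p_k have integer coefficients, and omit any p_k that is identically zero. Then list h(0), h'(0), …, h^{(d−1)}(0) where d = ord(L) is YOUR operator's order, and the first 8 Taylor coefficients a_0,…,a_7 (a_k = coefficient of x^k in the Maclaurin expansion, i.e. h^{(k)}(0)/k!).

f: a_k = 0, 16, 0, -128/3, 0, 512/15, 0, -4096/315, …
Change of var in L_f (x↦r) gives L₀.
∫: right-multiply L₀ by Dx.
L = (64 + 384·x + 768·x^2 + 512·x^3)·Dx - 2·Dx^2 + (1 + 2·x)·Dx^3  (order 3).
h: a_k = 0, 0, 16, 32/3, -256/3, -1024/5, 512/45, 5120/7, …
ICs: h(0) = 0, h′(0) = 0, h′′(0) = 32.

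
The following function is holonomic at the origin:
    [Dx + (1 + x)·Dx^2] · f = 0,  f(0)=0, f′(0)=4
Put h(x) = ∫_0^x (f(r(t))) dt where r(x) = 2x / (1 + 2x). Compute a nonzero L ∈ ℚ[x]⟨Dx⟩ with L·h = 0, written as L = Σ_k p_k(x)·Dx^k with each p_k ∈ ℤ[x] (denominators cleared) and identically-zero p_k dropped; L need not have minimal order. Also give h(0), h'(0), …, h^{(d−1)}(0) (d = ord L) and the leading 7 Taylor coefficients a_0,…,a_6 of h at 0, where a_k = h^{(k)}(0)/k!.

L = (6 + 16·x)·Dx^2 + (1 + 6·x + 8·x^2)·Dx^3  (order 3).
h: a_k = 0, 0, 4, -8, 56/3, -48, 1984/15, …
ICs: h(0) = 0, h′(0) = 0, h′′(0) = 8.

f: a_k = 0, 4, -2, 4/3, -1, 4/5, -2/3, …
Change of var in L_f (x↦r) gives L₀.
h=∫₀ˣh₀: take L = L₀·Dx.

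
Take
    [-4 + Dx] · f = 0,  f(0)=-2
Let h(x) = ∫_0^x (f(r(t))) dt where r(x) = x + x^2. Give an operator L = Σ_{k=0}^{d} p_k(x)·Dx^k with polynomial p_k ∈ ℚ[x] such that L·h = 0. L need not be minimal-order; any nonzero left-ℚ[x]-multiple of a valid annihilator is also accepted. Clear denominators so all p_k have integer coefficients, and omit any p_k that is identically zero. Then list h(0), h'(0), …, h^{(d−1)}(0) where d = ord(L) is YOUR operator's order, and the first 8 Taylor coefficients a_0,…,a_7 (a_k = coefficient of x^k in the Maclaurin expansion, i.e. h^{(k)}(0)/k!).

f: a_k = -2, -8, -16, -64/3, -64/3, -256/15, -512/45, -2048/315, …
Substitute x→r, Dx→(1/r')Dx; clear ⇒ L₀.
h=∫₀ˣh₀: take L = L₀·Dx.
L = (-4 - 8·x)·Dx + Dx^2  (order 2).
h: a_k = 0, -2, -4, -8, -40/3, -304/15, -416/15, -11072/315, …
ICs: h(0) = 0, h′(0) = -2.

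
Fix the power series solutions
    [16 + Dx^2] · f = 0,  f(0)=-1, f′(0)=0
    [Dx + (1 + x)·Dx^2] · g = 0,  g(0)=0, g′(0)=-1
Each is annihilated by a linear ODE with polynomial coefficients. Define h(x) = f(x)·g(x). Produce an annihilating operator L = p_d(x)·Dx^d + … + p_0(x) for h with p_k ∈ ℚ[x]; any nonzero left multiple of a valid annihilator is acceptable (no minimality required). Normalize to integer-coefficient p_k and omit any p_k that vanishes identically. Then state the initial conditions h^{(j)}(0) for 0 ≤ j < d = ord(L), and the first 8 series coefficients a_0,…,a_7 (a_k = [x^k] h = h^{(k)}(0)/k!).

L = (15072 + 62976·x + 97024·x^2 + 65536·x^3 + 16384·x^4) + (1984 + 6080·x + 6144·x^2 + 2048·x^3)·Dx + (1950 + 8000·x + 12192·x^2 + 8192·x^3 + 2048·x^4)·Dx^2 + (124 + 380·x + 384·x^2 + 128·x^3)·Dx^3 + (63 + 254·x + 383·x^2 + 256·x^3 + 64·x^4)·Dx^4  (order 4).
h: a_k = 0, 1, -1/2, -23/3, 15/4, 41/5, -7/2, -377/105, …
ICs: h(0) = 0, h′(0) = 1, h′′(0) = -1, h′′′(0) = -46.

f: a_k = -1, 0, 8, 0, -32/3, 0, 256/45, 0, …
g: a_k = 0, -1, 1/2, -1/3, 1/4, -1/5, 1/6, -1/7, …
Product ⇒ symmetric product L₀, ord ≤ 4.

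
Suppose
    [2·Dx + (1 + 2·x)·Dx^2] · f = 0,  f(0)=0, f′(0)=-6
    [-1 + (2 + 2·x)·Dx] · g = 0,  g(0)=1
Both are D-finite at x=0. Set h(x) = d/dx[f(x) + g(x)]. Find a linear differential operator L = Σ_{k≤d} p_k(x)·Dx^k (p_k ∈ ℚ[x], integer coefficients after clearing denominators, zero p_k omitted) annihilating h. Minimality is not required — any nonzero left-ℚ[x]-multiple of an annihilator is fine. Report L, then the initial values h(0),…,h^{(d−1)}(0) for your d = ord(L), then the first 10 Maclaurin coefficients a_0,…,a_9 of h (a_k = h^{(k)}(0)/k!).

L = (10 + 4·x) + (29 + 52·x + 20·x^2)·Dx + (6 + 22·x + 24·x^2 + 8·x^3)·Dx^2  (order 2).
h: a_k = -11/2, 47/4, -381/16, 1531/32, -24541/256, 98241/512, -786201/2048, 3145299/4096, -100656861/65536, 402641029/131072, …
ICs: h(0) = -11/2, h′(0) = 47/4.

f: a_k = 0, -6, 6, -8, 12, -96/5, 32, -384/7, 96, -512/3, …
g: a_k = 1, 1/2, -1/8, 1/16, -5/128, 7/256, -21/1024, 33/2048, -429/32768, 715/65536, …
h₀=f+g: left-lcm gives L₀, ord ≤ 3.
h₀' ⇒ L via d/dx closure of L₀.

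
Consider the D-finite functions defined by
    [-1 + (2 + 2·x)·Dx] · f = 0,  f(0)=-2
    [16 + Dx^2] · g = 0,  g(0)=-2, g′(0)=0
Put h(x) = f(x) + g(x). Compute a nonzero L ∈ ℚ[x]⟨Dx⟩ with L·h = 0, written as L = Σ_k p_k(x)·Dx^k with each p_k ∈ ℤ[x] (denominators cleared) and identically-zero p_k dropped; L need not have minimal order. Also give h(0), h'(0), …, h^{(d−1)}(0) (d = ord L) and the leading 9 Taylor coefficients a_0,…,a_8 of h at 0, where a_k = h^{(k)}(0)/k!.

f: a_k = -2, -1, 1/4, -1/8, 5/64, -7/128, 21/512, -33/1024, 429/16384, …
g: a_k = -2, 0, 16, 0, -64/3, 0, 512/45, 0, -1024/315, …
L₀ := lclm(L_f,L_g); ord L₀ ≤ 1+2.
L = (-1072 - 2048·x - 1024·x^2) + (2016 + 6112·x + 6144·x^2 + 2048·x^3)·Dx + (-67 - 128·x - 64·x^2)·Dx^2 + (126 + 382·x + 384·x^2 + 128·x^3)·Dx^3  (order 3).
h: a_k = -4, -1, 65/4, -1/8, -4081/192, -7/128, 263089/23040, -33/1024, -16642081/5160960, …
ICs: h(0) = -4, h′(0) = -1, h′′(0) = 65/2.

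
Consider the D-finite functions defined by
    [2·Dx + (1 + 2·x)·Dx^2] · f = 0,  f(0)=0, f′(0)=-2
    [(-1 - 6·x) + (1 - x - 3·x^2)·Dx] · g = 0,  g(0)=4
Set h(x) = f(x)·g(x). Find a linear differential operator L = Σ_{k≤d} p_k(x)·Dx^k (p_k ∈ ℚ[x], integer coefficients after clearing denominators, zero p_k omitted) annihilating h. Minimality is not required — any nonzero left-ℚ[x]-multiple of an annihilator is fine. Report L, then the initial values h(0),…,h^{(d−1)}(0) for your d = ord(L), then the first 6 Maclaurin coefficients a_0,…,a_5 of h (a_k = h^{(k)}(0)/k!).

f: a_k = 0, -2, 2, -8/3, 4, -32/5, …
g: a_k = 4, 4, 16, 28, 76, 160, …
Product ⇒ symmetric product L₀, ord ≤ 2.
L = (8 + 24·x) + (18·x + 30·x^2)·Dx + (-1 - x + 5·x^2 + 6·x^3)·Dx^2  (order 2).
h: a_k = 0, -8, 0, -104/3, -56/3, -2224/15, …
ICs: h(0) = 0, h′(0) = -8.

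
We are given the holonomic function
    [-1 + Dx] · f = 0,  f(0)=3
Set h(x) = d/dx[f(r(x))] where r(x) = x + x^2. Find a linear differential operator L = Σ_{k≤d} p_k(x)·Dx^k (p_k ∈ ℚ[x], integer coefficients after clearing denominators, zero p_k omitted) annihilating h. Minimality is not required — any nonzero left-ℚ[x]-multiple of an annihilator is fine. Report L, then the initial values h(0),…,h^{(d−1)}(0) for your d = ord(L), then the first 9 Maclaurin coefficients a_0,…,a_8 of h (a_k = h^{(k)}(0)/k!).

L = (3 + 4·x + 4·x^2) + (-1 - 2·x)·Dx  (order 1).
h: a_k = 3, 9, 21/2, 25/2, 81/8, 331/40, 1303/240, 1979/560, 5357/2688, …
ICs: h(0) = 3.

f: a_k = 3, 3, 3/2, 1/2, 1/8, 1/40, 1/240, 1/1680, 1/13440, …
Change of var in L_f (x↦r) gives L₀.
h₀' ⇒ L via d/dx closure of L₀.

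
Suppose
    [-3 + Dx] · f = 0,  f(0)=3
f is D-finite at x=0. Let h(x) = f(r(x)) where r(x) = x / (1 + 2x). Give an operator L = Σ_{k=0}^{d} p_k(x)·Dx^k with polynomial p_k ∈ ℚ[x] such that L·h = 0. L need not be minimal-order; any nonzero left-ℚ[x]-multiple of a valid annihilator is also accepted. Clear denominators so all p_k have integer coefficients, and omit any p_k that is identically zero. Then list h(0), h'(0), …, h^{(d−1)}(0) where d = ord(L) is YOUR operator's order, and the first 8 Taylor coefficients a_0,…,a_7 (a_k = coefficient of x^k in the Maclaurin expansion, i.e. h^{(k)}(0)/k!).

L = -3 + (1 + 4·x + 4·x^2)·Dx  (order 1).
h: a_k = 3, 9, -9/2, -9/2, 153/8, -1557/40, 4743/80, -37323/560, …
ICs: h(0) = 3.

f: a_k = 3, 9, 27/2, 27/2, 81/8, 243/40, 243/80, 729/560, …
Change of var in L_f (x↦r) gives L₀.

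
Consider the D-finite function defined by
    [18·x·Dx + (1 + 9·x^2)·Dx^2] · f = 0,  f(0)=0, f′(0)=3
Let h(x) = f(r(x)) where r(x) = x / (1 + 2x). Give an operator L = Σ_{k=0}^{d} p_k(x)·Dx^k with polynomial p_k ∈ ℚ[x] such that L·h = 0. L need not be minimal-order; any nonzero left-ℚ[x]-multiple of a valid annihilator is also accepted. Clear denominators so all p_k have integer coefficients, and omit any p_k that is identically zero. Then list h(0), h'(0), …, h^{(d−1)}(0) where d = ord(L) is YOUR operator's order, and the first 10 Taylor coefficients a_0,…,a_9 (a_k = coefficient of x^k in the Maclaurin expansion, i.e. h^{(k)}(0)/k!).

f: a_k = 0, 3, 0, -9, 0, 243/5, 0, -2187/7, 0, 2187, …
Change of var in L_f (x↦r) gives L₀.
L = (4 + 26·x)·Dx + (1 + 4·x + 13·x^2)·Dx^2  (order 2).
h: a_k = 0, 3, -6, 3, 30, -597/5, 138, 4449/7, -3570, 6267, …
ICs: h(0) = 0, h′(0) = 3.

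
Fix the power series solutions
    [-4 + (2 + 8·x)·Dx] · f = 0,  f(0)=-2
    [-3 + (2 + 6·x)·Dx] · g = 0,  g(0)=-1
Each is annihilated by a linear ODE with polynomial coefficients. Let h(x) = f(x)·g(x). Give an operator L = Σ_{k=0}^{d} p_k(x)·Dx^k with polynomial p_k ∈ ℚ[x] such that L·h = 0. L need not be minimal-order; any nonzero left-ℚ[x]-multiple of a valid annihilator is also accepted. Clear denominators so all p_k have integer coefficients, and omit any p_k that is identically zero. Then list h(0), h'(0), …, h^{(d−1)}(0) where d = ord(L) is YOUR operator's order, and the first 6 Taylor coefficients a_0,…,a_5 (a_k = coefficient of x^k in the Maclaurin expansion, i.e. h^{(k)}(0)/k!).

f: a_k = -2, -4, 4, -8, 20, -56, …
g: a_k = -1, -3/2, 9/8, -27/16, 405/128, -1701/256, …
Product ⇒ symmetric product L₀, ord ≤ 1.
L = (-7 - 24·x) + (2 + 14·x + 24·x^2)·Dx  (order 1).
h: a_k = 2, 7, -1/4, 7/8, -197/64, 1393/128, …
ICs: h(0) = 2.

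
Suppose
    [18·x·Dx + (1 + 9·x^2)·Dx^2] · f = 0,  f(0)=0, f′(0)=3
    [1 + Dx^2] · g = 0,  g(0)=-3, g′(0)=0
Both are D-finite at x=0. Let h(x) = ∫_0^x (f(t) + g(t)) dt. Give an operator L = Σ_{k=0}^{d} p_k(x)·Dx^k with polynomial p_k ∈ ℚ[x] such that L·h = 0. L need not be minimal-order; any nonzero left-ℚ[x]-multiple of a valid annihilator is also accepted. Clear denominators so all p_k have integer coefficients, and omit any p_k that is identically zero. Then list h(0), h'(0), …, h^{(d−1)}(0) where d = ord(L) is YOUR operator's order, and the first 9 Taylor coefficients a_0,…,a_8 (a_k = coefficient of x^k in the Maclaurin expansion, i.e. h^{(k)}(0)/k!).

L = (-1926·x + 17820·x^3 + 1458·x^5)·Dx^2 + (-17 + 351·x^2 + 4617·x^4 + 729·x^6)·Dx^3 + (-1926·x + 17820·x^3 + 1458·x^5)·Dx^4 + (-17 + 351·x^2 + 4617·x^4 + 729·x^6)·Dx^5  (order 5).
h: a_k = 0, -3, 3/2, 1/2, -9/4, -1/40, 81/10, 1/1680, -2187/56, …
ICs: h(0) = 0, h′(0) = -3, h′′(0) = 3, h′′′(0) = 3, h′′′′(0) = -54.

f: a_k = 0, 3, 0, -9, 0, 243/5, 0, -2187/7, 0, …
g: a_k = -3, 0, 3/2, 0, -1/8, 0, 1/240, 0, -1/13440, …
L₀ := lclm(L_f,L_g); ord L₀ ≤ 2+2.
h=∫₀ˣh₀: take L = L₀·Dx.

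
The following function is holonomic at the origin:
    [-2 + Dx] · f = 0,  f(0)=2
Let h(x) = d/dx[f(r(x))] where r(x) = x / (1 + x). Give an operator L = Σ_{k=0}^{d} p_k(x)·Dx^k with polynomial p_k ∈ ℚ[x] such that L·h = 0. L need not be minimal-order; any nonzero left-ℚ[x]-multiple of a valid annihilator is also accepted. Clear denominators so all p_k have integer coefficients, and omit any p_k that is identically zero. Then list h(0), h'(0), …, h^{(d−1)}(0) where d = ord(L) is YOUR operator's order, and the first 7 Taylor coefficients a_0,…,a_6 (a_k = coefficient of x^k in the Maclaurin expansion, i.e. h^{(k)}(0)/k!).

L = -2·x + (-1 - 2·x - x^2)·Dx  (order 1).
h: a_k = 4, 0, -4, 16/3, -4, 16/15, 20/9, …
ICs: h(0) = 4.

f: a_k = 2, 4, 4, 8/3, 4/3, 8/15, 8/45, …
Change of var in L_f (x↦r) gives L₀.
Differentiate: ansatz ord ≤ ord L₀ ⇒ L.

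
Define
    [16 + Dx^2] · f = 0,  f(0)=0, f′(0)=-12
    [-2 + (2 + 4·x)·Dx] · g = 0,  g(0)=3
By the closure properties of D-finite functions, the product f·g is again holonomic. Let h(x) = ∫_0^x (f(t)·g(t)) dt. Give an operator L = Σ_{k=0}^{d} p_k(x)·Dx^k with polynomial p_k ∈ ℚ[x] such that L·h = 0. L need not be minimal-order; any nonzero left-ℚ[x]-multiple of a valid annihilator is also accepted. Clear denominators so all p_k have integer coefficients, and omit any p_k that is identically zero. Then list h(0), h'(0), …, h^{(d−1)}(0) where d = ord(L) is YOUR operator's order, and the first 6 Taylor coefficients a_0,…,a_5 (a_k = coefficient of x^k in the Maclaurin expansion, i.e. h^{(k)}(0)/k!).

f: a_k = 0, -12, 0, 32, 0, -128/5, …
g: a_k = 3, 3, -3/2, 3/2, -15/8, 21/8, …
L₀ := L_f ⊗_s L_g (sym. prod.), ord ≤ 2.
h=∫h₀ ⇒ L = L₀·Dx.
L = (19 + 64·x + 64·x^2)·Dx + (-2 - 4·x)·Dx^2 + (1 + 4·x + 4·x^2)·Dx^3  (order 3).
h: a_k = 0, 0, -18, -12, 57/2, 78/5, …
ICs: h(0) = 0, h′(0) = 0, h′′(0) = -36.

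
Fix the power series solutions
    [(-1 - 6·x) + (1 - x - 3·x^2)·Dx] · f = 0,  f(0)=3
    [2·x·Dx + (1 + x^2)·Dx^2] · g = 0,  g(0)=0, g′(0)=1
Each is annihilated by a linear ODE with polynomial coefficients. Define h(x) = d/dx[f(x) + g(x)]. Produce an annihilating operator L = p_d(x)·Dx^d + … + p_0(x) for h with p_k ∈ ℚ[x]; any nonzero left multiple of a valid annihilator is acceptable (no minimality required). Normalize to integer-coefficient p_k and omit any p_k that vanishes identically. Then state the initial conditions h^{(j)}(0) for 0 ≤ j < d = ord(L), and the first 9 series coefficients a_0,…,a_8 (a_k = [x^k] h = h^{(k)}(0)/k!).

L = (-8 + 32·x + 300·x^2 + 504·x^3 + 1134·x^4 + 162·x^6) + (22 + 148·x + 184·x^2 + 576·x^3 + 441·x^4 + 918·x^5 + 27·x^6 + 162·x^7)·Dx + (-4 - 6·x - 18·x^2 + 60·x^3 + 85·x^4 + 75·x^5 + 126·x^6 + 9·x^7 + 27·x^8)·Dx^2  (order 2).
h: a_k = 4, 24, 62, 228, 601, 1746, 4556, 12192, 31294, …
ICs: h(0) = 4, h′(0) = 24.

f: a_k = 3, 3, 12, 21, 57, 120, 291, 651, 1524, …
g: a_k = 0, 1, 0, -1/3, 0, 1/5, 0, -1/7, 0, …
h₀=f+g: left-lcm gives L₀, ord ≤ 3.
h=h₀': d/dx-closure on L₀ ⇒ L.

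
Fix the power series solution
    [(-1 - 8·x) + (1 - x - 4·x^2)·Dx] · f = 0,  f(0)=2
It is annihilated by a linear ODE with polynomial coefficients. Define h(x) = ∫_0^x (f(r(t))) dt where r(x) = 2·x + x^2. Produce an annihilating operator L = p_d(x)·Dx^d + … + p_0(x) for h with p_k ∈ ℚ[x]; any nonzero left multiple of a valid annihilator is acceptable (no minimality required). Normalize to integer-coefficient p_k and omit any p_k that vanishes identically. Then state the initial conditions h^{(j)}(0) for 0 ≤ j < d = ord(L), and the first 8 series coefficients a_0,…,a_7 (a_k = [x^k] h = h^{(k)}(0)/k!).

f: a_k = 2, 2, 10, 18, 58, 130, 362, 882, …
Substitute x→r, Dx→(1/r')Dx; clear ⇒ L₀.
Integrate: L := L₀·Dx.
L = (2 + 34·x + 48·x^2 + 16·x^3)·Dx + (-1 + 2·x + 17·x^2 + 16·x^3 + 4·x^4)·Dx^2  (order 2).
h: a_k = 0, 2, 2, 14, 46, 1154/5, 3062/3, 34978/7, …
ICs: h(0) = 0, h′(0) = 2.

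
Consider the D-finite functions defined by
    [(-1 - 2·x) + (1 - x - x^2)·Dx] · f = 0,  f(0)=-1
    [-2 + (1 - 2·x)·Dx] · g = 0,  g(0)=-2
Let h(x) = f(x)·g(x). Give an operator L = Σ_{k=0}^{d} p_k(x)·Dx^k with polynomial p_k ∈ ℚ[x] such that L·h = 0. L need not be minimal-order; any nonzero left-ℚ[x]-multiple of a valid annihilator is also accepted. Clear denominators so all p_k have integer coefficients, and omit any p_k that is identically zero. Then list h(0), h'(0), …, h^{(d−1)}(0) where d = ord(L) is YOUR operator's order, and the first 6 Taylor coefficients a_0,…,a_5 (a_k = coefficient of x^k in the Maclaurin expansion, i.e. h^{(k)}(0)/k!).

f: a_k = -1, -1, -2, -3, -5, -8, …
g: a_k = -2, -4, -8, -16, -32, -64, …
f·g: L₀ = L_f ⊗_s L_g, ord ≤ 1·1.
L = (-3 + 2·x + 6·x^2) + (1 - 3·x + x^2 + 2·x^3)·Dx  (order 1).
h: a_k = 2, 6, 16, 38, 86, 188, …
ICs: h(0) = 2.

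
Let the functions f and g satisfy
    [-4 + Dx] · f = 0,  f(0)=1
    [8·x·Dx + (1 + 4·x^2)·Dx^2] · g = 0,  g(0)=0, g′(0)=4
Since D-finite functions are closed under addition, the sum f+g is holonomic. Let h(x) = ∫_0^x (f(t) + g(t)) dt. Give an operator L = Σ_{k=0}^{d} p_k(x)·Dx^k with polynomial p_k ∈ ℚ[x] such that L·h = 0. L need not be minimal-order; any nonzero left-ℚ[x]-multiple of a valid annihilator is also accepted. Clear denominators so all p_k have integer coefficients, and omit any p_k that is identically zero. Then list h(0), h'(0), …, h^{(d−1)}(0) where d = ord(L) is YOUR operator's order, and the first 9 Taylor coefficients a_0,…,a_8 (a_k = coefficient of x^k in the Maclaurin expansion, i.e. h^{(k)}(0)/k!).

f: a_k = 1, 4, 8, 32/3, 32/3, 128/15, 256/45, 1024/315, 512/315, …
g: a_k = 0, 4, 0, -16/3, 0, 64/5, 0, -256/7, 0, …
Weyl lclm of L_f,L_g ⇒ L₀ (ord ≤ 3).
Integrate: L := L₀·Dx.
L = (8 - 32·x - 96·x^2 - 128·x^3)·Dx^2 + (-6 - 8·x^2 - 64·x^4)·Dx^3 + (1 + 2·x + 8·x^2 + 8·x^3 + 16·x^4)·Dx^4  (order 4).
h: a_k = 0, 1, 4, 8/3, 4/3, 32/15, 32/9, 256/315, -1312/315, …
ICs: h(0) = 0, h′(0) = 1, h′′(0) = 8, h′′′(0) = 16.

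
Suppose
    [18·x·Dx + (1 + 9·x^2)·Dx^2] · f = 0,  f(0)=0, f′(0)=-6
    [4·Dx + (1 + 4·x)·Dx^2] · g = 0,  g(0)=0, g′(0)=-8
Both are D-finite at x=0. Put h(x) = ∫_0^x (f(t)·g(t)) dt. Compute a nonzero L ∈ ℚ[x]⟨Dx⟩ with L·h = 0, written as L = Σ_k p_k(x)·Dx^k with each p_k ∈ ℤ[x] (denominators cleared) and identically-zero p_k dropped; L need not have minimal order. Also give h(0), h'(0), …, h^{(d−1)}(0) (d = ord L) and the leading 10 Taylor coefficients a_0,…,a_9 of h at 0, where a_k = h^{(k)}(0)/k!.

f: a_k = 0, -6, 0, 18, 0, -486/5, 0, 4374/7, 0, -4374, …
g: a_k = 0, -8, 16, -128/3, 128, -2048/5, 4096/3, -32768/7, 16384, -524288/9, …
f·g: L₀ = L_f ⊗_s L_g, ord ≤ 2·2.
h=∫h₀ ⇒ L = L₀·Dx.
L = (2448 + 17280·x + 76464·x^2 + 518400·x^3 + 1399680·x^4 + 2426112·x^5 + 1679616·x^7)·Dx^2 + (452 + 10800·x + 98028·x^2 + 491184·x^3 + 1840320·x^4 + 4339008·x^5 + 6531840·x^6 + 1259712·x^7 + 5878656·x^8)·Dx^3 + (136 + 1912·x + 18576·x^2 + 103608·x^3 + 389448·x^4 + 1100304·x^5 + 2239488·x^6 + 3277584·x^7 + 1259712·x^8 + 3359232·x^9)·Dx^4 + (13 + 176·x + 1234·x^2 + 6048·x^3 + 22833·x^4 + 68688·x^5 + 154224·x^6 + 279936·x^7 + 399492·x^8 + 209952·x^9 + 419904·x^10)·Dx^5  (order 5).
h: a_k = 0, 0, 0, 16, -24, 112/5, -80, 12336/35, -4652/5, 33104/15, …
ICs: h(0) = 0, h′(0) = 0, h′′(0) = 0, h′′′(0) = 96, h′′′′(0) = -576.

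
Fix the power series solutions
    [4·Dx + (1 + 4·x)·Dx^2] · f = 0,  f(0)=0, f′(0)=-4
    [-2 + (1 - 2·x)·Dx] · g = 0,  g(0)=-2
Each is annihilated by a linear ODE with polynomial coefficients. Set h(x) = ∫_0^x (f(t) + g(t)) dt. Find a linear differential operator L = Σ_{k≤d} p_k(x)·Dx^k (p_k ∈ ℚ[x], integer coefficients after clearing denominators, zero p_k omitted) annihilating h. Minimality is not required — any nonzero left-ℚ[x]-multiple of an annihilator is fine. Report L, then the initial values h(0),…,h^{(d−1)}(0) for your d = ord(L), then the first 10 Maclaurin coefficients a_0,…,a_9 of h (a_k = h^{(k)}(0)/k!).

f: a_k = 0, -4, 8, -64/3, 64, -1024/5, 2048/3, -16384/7, 8192, -262144/9, …
g: a_k = -2, -4, -8, -16, -32, -64, -128, -256, -512, -1024, …
f+g: L₀ = lclm(L_f,L_g), ord ≤ 2+1.
Integrate: L := L₀·Dx.
L = (-28 - 16·x)·Dx^2 + (1 - 40·x - 32·x^2)·Dx^3 + (1 + 3·x - 6·x^2 - 8·x^3)·Dx^4  (order 4).
h: a_k = 0, -2, -4, 0, -28/3, 32/5, -224/5, 1664/21, -2272/7, 2560/3, …
ICs: h(0) = 0, h′(0) = -2, h′′(0) = -8, h′′′(0) = 0.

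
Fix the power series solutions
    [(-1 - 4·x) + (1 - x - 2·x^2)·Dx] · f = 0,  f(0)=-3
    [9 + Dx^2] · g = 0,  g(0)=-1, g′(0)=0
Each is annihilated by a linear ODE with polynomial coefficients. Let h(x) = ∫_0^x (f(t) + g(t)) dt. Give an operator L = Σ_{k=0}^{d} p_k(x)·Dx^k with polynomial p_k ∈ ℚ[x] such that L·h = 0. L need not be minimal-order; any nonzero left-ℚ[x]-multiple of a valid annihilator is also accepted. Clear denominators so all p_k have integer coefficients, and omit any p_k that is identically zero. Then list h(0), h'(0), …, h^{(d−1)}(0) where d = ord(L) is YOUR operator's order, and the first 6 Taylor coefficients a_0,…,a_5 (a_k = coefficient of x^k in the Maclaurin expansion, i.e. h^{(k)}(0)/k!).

f: a_k = -3, -3, -9, -15, -33, -63, …
g: a_k = -1, 0, 9/2, 0, -27/8, 0, …
h₀=f+g: left-lcm gives L₀, ord ≤ 3.
h=∫₀ˣh₀: take L = L₀·Dx.
L = (117 + 486·x + 135·x^2 + 360·x^3 + 540·x^4 + 432·x^5)·Dx + (-45 + 63·x + 81·x^2 - 153·x^3 - 18·x^4 + 324·x^5 + 216·x^6)·Dx^2 + (13 + 54·x + 15·x^2 + 40·x^3 + 60·x^4 + 48·x^5)·Dx^3 + (-5 + 7·x + 9·x^2 - 17·x^3 - 2·x^4 + 36·x^5 + 24·x^6)·Dx^4  (order 4).
h: a_k = 0, -4, -3/2, -3/2, -15/4, -291/40, …
ICs: h(0) = 0, h′(0) = -4, h′′(0) = -3, h′′′(0) = -9.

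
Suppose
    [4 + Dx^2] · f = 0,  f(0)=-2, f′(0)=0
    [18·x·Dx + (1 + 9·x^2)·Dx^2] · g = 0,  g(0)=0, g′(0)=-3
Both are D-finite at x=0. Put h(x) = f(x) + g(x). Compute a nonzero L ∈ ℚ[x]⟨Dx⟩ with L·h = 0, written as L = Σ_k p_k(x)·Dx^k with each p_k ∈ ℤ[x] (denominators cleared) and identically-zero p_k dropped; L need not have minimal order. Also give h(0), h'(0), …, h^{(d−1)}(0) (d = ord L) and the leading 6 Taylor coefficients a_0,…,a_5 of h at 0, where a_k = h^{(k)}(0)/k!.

L = (-3744·x + 37584·x^3 + 11664·x^5)·Dx + (-28 + 864·x^2 + 10692·x^4 + 5832·x^6)·Dx^2 + (-936·x + 9396·x^3 + 2916·x^5)·Dx^3 + (-7 + 216·x^2 + 2673·x^4 + 1458·x^6)·Dx^4  (order 4).
h: a_k = -2, -3, 4, 9, -4/3, -243/5, …
ICs: h(0) = -2, h′(0) = -3, h′′(0) = 8, h′′′(0) = 54.

f: a_k = -2, 0, 4, 0, -4/3, 0, …
g: a_k = 0, -3, 0, 9, 0, -243/5, …
L₀ := lclm(L_f,L_g); ord L₀ ≤ 2+2.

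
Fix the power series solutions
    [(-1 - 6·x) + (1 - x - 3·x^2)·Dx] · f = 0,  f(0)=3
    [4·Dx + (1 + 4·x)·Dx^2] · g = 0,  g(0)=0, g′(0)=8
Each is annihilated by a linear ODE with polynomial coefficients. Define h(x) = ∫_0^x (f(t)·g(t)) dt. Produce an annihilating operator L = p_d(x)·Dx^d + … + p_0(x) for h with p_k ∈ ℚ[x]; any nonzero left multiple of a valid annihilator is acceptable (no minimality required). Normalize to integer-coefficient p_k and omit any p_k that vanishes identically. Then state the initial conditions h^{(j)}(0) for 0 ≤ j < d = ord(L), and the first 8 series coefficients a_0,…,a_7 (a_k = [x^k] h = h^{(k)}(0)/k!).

L = (10 + 48·x)·Dx + (-2 + 24·x + 60·x^2)·Dx^2 + (-1 - 3·x + 7·x^2 + 12·x^3)·Dx^3  (order 3).
h: a_k = 0, 0, 12, -8, 44, -56, 3692/15, -17296/35, …
ICs: h(0) = 0, h′(0) = 0, h′′(0) = 24.

f: a_k = 3, 3, 12, 21, 57, 120, 291, 651, …
g: a_k = 0, 8, -16, 128/3, -128, 2048/5, -4096/3, 32768/7, …
h₀=f·g: eliminate ⇒ L₀, order ≤ 1·2.
∫: right-multiply L₀ by Dx.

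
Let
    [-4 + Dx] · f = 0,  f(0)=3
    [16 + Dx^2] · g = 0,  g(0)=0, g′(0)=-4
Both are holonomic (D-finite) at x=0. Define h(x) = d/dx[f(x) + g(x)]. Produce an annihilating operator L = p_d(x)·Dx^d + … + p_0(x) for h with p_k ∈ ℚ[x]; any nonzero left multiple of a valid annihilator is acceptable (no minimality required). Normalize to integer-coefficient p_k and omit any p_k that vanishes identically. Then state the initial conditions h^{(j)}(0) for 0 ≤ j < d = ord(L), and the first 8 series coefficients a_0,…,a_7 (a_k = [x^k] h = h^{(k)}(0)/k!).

f: a_k = 3, 12, 24, 32, 32, 128/5, 256/15, 1024/105, …
g: a_k = 0, -4, 0, 32/3, 0, -128/15, 0, 1024/315, …
f+g: L₀ = lclm(L_f,L_g), ord ≤ 1+2.
Derive L from L₀ (diff closure).
L = 64 - 16·Dx + 4·Dx^2 - Dx^3  (order 3).
h: a_k = 8, 48, 128, 128, 256/3, 512/5, 4096/45, 4096/105, …
ICs: h(0) = 8, h′(0) = 48, h′′(0) = 256.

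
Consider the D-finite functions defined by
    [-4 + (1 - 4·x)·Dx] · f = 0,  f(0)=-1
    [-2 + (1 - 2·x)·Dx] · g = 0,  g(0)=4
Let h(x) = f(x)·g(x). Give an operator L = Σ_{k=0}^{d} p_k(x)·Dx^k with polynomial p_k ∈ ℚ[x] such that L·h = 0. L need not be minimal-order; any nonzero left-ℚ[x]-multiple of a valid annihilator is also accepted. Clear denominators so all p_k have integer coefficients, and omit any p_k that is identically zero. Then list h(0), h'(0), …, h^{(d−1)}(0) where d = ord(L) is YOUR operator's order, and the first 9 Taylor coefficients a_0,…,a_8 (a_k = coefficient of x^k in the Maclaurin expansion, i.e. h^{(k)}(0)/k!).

L = (-6 + 16·x) + (1 - 6·x + 8·x^2)·Dx  (order 1).
h: a_k = -4, -24, -112, -480, -1984, -8064, -32512, -130560, -523264, …
ICs: h(0) = -4.

f: a_k = -1, -4, -16, -64, -256, -1024, -4096, -16384, -65536, …
g: a_k = 4, 8, 16, 32, 64, 128, 256, 512, 1024, …
L₀ := L_f ⊗_s L_g (sym. prod.), ord ≤ 1.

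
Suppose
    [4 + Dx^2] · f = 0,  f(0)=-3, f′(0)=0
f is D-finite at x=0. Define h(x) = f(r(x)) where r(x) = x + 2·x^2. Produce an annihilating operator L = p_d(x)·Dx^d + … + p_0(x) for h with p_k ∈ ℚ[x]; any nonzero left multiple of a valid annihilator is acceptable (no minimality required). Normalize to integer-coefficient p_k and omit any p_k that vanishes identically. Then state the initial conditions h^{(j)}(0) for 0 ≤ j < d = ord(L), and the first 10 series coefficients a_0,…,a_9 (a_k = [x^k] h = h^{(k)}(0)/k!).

f: a_k = -3, 0, 6, 0, -2, 0, 4/15, 0, -2/105, 0, …
Change of var in L_f (x↦r) gives L₀.
L = (4 + 48·x + 192·x^2 + 256·x^3) - 4·Dx + (1 + 4·x)·Dx^2  (order 2).
h: a_k = -3, 0, 6, 24, 22, -16, -716/15, -304/5, -1682/105, 4448/105, …
ICs: h(0) = -3, h′(0) = 0.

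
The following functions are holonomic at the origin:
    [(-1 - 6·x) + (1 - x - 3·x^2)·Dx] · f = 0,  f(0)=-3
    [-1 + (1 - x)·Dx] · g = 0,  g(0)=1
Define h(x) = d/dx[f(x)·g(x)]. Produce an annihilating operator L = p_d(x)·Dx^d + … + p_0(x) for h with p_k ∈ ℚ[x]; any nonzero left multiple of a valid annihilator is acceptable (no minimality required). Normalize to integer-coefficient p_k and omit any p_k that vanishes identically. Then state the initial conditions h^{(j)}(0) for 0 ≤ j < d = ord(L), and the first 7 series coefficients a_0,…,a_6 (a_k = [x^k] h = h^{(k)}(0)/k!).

L = (12 + 6·x - 12·x^2 - 96·x^3 + 108·x^4) + (-2 + 21·x^2 - 16·x^3 - 30·x^4 + 27·x^5)·Dx  (order 1).
h: a_k = -6, -36, -117, -384, -1080, -3042, -8106, …
ICs: h(0) = -6.

f: a_k = -3, -3, -12, -21, -57, -120, -291, …
g: a_k = 1, 1, 1, 1, 1, 1, 1, …
h₀=f·g: eliminate ⇒ L₀, order ≤ 1·1.
h=h₀': d/dx-closure on L₀ ⇒ L.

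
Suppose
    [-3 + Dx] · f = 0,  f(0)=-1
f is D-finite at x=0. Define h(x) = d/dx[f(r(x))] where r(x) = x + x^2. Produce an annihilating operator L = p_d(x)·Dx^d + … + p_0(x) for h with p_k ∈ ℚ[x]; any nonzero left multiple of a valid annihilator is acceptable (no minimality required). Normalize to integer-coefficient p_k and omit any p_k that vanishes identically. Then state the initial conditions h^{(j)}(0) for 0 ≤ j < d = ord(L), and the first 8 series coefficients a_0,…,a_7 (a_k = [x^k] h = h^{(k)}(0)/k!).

f: a_k = -1, -3, -9/2, -9/2, -27/8, -81/40, -81/80, -243/560, …
f∘r: x↦r, Dx↦Dx/r' in L_f ⇒ L₀.
Differentiate: ansatz ord ≤ ord L₀ ⇒ L.
L = (5 + 12·x + 12·x^2) + (-1 - 2·x)·Dx  (order 1).
h: a_k = -3, -15, -81/2, -171/2, -1161/8, -8613/40, -4509/16, -188217/560, …
ICs: h(0) = -3.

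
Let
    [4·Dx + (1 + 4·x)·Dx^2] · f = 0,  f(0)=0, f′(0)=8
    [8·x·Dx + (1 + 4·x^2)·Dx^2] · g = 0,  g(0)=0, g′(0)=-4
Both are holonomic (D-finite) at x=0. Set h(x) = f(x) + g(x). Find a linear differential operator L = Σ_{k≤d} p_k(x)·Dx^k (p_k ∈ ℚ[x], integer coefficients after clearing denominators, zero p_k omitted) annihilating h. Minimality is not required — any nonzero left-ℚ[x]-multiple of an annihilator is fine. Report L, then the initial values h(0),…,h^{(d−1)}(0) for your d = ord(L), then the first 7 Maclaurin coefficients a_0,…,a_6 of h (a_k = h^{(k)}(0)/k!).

L = (-8 - 96·x + 96·x^2 + 128·x^3)·Dx + (-10 - 16·x - 72·x^2 + 192·x^3 + 256·x^4)·Dx^2 + (-1 - 2·x + 8·x^2 + 8·x^3 + 48·x^4 + 64·x^5)·Dx^3  (order 3).
h: a_k = 0, 4, -16, 48, -128, 1984/5, -4096/3, …
ICs: h(0) = 0, h′(0) = 4, h′′(0) = -32.

f: a_k = 0, 8, -16, 128/3, -128, 2048/5, -4096/3, …
g: a_k = 0, -4, 0, 16/3, 0, -64/5, 0, …
f+g: L₀ = lclm(L_f,L_g), ord ≤ 2+2.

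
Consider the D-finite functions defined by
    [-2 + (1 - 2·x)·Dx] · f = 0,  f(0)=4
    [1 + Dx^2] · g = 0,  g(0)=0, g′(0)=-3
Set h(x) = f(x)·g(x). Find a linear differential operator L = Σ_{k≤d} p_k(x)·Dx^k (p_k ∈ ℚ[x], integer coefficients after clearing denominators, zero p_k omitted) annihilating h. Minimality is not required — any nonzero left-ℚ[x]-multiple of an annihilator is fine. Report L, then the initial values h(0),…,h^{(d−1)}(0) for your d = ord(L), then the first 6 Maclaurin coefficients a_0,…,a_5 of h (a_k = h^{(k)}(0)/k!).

L = (-1 + 2·x) + 4·Dx + (-1 + 2·x)·Dx^2  (order 2).
h: a_k = 0, -12, -24, -46, -92, -1841/10, …
ICs: h(0) = 0, h′(0) = -12.

f: a_k = 4, 8, 16, 32, 64, 128, …
g: a_k = 0, -3, 0, 1/2, 0, -1/40, …
Product ⇒ symmetric product L₀, ord ≤ 2.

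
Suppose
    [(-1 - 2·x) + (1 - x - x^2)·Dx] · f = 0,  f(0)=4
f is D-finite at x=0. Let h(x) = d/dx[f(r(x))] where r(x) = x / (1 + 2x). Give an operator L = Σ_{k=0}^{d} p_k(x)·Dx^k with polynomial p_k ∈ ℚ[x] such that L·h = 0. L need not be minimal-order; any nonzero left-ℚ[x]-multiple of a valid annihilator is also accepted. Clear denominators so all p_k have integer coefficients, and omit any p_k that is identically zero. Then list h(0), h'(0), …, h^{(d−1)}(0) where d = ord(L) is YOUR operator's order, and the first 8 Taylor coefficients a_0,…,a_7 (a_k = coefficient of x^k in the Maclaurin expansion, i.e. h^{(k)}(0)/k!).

f: a_k = 4, 4, 8, 12, 20, 32, 52, 84, …
h₀=f(r): pull back L_f along r ⇒ L₀.
Derive L from L₀ (diff closure).
L = (-6·x - 18·x^2 - 16·x^3) + (-1 - 9·x - 27·x^2 - 30·x^3 - 8·x^4)·Dx  (order 1).
h: a_k = 4, 0, -12, 48, -160, 504, -1540, 4608, …
ICs: h(0) = 4.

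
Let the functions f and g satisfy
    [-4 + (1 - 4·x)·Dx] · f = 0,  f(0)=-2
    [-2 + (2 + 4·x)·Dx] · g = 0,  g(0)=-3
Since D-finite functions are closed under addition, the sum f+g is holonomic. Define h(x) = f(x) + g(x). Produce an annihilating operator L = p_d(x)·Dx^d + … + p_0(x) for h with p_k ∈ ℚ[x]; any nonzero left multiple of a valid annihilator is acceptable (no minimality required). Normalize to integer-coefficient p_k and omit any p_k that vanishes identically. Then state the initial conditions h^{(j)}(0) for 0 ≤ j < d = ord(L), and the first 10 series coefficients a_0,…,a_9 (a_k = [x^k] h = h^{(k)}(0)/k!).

L = (-12 - 16·x) + (11 + 40·x + 48·x^2)·Dx + (-1 - 2·x + 16·x^2 + 32·x^3)·Dx^2  (order 2).
h: a_k = -5, -11, -61/2, -259/2, -4081/8, -16405/8, -131009/16, -524387/16, -16775929/128, -67111009/128, …
ICs: h(0) = -5, h′(0) = -11.

f: a_k = -2, -8, -32, -128, -512, -2048, -8192, -32768, -131072, -524288, …
g: a_k = -3, -3, 3/2, -3/2, 15/8, -21/8, 63/16, -99/16, 1287/128, -2145/128, …
Sum ⇒ L₀ = lclm(L_f,L_g) in ℚ(x)⟨Dx⟩.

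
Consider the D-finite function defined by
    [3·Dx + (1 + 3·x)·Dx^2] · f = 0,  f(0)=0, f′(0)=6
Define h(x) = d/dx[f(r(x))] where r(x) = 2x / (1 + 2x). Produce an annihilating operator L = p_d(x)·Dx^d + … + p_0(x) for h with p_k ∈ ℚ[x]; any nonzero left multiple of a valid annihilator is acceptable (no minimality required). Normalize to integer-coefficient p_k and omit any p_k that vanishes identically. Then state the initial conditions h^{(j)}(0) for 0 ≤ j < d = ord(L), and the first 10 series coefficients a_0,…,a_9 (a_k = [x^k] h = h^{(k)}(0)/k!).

f: a_k = 0, 6, -9, 18, -81/2, 486/5, -243, 4374/7, -6561/4, 4374, …
h₀=f(r): pull back L_f along r ⇒ L₀.
h=h₀': d/dx-closure on L₀ ⇒ L.
L = (10 + 32·x) + (1 + 10·x + 16·x^2)·Dx  (order 1).
h: a_k = 12, -120, 1008, -8160, 65472, -524160, 4194048, -33553920, 268434432, -2147481600, …
ICs: h(0) = 12.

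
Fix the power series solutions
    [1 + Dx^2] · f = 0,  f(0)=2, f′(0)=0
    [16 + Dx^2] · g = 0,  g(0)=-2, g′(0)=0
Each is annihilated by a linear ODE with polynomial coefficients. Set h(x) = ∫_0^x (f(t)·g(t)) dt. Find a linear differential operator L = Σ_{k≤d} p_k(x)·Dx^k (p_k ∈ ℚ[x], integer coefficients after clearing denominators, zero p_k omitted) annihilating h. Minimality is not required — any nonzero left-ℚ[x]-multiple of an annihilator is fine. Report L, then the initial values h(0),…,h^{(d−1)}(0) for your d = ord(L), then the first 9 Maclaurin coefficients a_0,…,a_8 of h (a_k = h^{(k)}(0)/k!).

L = 225·Dx + 34·Dx^3 + Dx^5  (order 5).
h: a_k = 0, -4, 0, 34/3, 0, -353/30, 0, 8177/1260, 0, …
ICs: h(0) = 0, h′(0) = -4, h′′(0) = 0, h′′′(0) = 68, h′′′′(0) = 0.

f: a_k = 2, 0, -1, 0, 1/12, 0, -1/360, 0, 1/20160, …
g: a_k = -2, 0, 16, 0, -64/3, 0, 512/45, 0, -1024/315, …
Product ⇒ symmetric product L₀, ord ≤ 4.
∫: right-multiply L₀ by Dx.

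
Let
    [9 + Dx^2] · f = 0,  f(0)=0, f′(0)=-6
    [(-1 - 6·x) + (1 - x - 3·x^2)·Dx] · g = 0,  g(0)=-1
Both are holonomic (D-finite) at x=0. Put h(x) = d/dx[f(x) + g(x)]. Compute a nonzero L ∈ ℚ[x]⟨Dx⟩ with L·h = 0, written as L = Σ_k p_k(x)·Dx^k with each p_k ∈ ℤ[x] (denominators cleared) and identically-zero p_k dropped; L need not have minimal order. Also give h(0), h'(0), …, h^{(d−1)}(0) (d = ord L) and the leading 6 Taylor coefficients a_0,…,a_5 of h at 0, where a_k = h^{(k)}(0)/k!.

f: a_k = 0, -6, 0, 9, 0, -81/20, …
g: a_k = -1, -1, -4, -7, -19, -40, …
Weyl lclm of L_f,L_g ⇒ L₀ (ord ≤ 3).
Differentiate: ansatz ord ≤ ord L₀ ⇒ L.
L = (1584 + 7614·x + 25326·x^2 + 15390·x^3 + 26730·x^4 + 13122·x^5 + 13122·x^6) + (-153 - 819·x + 918·x^2 + 2133·x^3 + 1620·x^4 + 3645·x^5 + 5103·x^6 + 4374·x^7)·Dx + (176 + 846·x + 2814·x^2 + 1710·x^3 + 2970·x^4 + 1458·x^5 + 1458·x^6)·Dx^2 + (-17 - 91·x + 102·x^2 + 237·x^3 + 180·x^4 + 405·x^5 + 567·x^6 + 486·x^7)·Dx^3  (order 3).
h: a_k = -7, -8, 6, -76, -881/4, -582, …
ICs: h(0) = -7, h′(0) = -8, h′′(0) = 12.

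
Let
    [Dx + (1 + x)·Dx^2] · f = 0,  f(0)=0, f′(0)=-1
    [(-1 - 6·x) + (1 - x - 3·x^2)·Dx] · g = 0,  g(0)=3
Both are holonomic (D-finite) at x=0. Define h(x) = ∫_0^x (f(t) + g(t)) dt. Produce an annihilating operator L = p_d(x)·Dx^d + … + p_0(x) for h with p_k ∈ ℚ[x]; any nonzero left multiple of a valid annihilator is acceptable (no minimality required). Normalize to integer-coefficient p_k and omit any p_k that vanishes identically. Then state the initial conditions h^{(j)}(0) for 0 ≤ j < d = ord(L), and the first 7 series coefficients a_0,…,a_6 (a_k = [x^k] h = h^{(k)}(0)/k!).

L = (-58 - 350·x - 636·x^2 - 756·x^3 - 324·x^4)·Dx^2 + (-40 - 364·x - 976·x^2 - 1632·x^3 - 1530·x^4 - 540·x^5)·Dx^3 + (9 + 31·x + 27·x^2 - 115·x^3 - 345·x^4 - 333·x^5 - 108·x^6)·Dx^4  (order 4).
h: a_k = 0, 3, 1, 25/6, 31/6, 229/20, 599/30, …
ICs: h(0) = 0, h′(0) = 3, h′′(0) = 2, h′′′(0) = 25.

f: a_k = 0, -1, 1/2, -1/3, 1/4, -1/5, 1/6, …
g: a_k = 3, 3, 12, 21, 57, 120, 291, …
Sum ⇒ L₀ = lclm(L_f,L_g) in ℚ(x)⟨Dx⟩.
h=∫h₀ ⇒ L = L₀·Dx.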